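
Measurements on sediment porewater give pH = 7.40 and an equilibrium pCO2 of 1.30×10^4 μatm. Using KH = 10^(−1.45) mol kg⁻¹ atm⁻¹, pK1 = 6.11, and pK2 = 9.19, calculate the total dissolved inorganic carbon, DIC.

DIC = 9.60 mmol/kg

[CO2*] = KH · pCO2 = 10^(−1.45) × 1.30×10^4×10^-6 = 4.613×10^-4 mol/kg
α₀ = 1/(1 + K1/[H⁺] + K1K2/[H⁺]²) = 1/(1 + 10^+1.29 + 10^-0.50) = 0.04804
DIC = [CO2*]/α₀ = 4.613×10^-4 / 0.04804 = 9.60 mmol/kg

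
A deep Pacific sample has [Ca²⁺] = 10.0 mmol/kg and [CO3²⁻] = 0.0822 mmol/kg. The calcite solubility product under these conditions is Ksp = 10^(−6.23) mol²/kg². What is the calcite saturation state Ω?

Ksp = 10^(−6.23) = 5.888×10^-7
Ω = [Ca²⁺][CO3²⁻]/Ksp = (10.0×10^-3)(0.0822×10^-3) / 5.888×10^-7 = 1.40

Ω = 1.40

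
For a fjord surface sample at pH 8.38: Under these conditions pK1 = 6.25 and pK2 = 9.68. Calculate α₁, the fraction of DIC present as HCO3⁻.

α₁ = 0.946

α₁ = 1 / (1 + [H⁺]/K1 + K2/[H⁺]) = 1 / (1 + 10^-2.13 + 10^-1.30)
   = 1 / (1 + 0.0074131 + 0.050119) = 1/1.0575 = 0.9456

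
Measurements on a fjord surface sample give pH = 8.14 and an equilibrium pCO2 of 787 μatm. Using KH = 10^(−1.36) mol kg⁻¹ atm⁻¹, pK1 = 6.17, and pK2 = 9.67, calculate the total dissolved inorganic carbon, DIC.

DIC = 3.34 mmol/kg

[CO2*] = KH · pCO2 = 10^(−1.36) × 787×10^-6 = 3.435×10^-5 mol/kg
α₀ = 1/(1 + K1/[H⁺] + K1K2/[H⁺]²) = 1/(1 + 10^+1.97 + 10^+0.44) = 0.01030
DIC = [CO2*]/α₀ = 3.435×10^-5 / 0.01030 = 3.34 mmol/kg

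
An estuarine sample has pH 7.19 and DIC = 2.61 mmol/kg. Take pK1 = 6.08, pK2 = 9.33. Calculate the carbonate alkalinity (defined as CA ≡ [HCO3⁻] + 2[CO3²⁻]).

CA = [HCO3⁻] + 2[CO3²⁻] = (α₁ + 2α₂)·DIC
At pH 7.19: [H⁺]/K1 = 10^-1.11 = 0.077625, K2/[H⁺] = 10^-2.14 = 0.0072444
α₁ = 1/(1 + 0.077625 + 0.0072444) = 1/1.0849 = 0.9218; α₂ = α₁·K2/[H⁺] = 0.006678
α₁ + 2α₂ = 0.9351
CA = 0.9351 × 2.61 = 2.44 mmol/kg

CA = 2.44 mmol/kg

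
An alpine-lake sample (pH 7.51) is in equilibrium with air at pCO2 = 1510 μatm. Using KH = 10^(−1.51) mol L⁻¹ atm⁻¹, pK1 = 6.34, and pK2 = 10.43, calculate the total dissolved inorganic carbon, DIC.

[CO2*] = KH · pCO2 = 10^(−1.51) × 1510×10^-6 = 4.666×10^-5 mol/L
α₀ = 1/(1 + K1/[H⁺] + K1K2/[H⁺]²) = 1/(1 + 10^+1.17 + 10^-1.75) = 0.06326
DIC = [CO2*]/α₀ = 4.666×10^-5 / 0.06326 = 0.738 mmol/L

DIC = 0.738 mmol/L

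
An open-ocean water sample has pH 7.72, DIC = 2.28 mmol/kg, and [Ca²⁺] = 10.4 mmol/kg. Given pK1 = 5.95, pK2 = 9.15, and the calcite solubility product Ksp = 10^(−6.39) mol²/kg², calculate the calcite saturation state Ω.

α₂ = 1 / (1 + [H⁺]/K2 + [H⁺]²/(K1K2)) = 1 / (1 + 10^+1.43 + 10^-0.34)
   = 1 / (1 + 26.915 + 0.45709) = 1/28.372 = 0.03525
[CO3²⁻] = α₂ × DIC = 0.03525 × 2.28 = 0.08036 mmol/kg
Ksp = 10^(−6.39) = 4.074×10^-7
Ω = [Ca²⁺][CO3²⁻]/Ksp = (10.4×10^-3)(8.036×10^-5) / 4.074×10^-7 = 2.05

Ω = 2.05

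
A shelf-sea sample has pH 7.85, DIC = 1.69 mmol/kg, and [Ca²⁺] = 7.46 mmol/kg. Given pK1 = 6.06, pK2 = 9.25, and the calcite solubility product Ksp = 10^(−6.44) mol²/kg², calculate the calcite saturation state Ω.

α₂ = 1 / (1 + [H⁺]/K2 + [H⁺]²/(K1K2)) = 1 / (1 + 10^+1.40 + 10^-0.39)
   = 1 / (1 + 25.119 + 0.40738) = 1/26.526 = 0.03770
[CO3²⁻] = α₂ × DIC = 0.03770 × 1.69 = 0.06371 mmol/kg
Ksp = 10^(−6.44) = 3.631×10^-7
Ω = [Ca²⁺][CO3²⁻]/Ksp = (7.46×10^-3)(6.371×10^-5) / 3.631×10^-7 = 1.31

Ω = 1.31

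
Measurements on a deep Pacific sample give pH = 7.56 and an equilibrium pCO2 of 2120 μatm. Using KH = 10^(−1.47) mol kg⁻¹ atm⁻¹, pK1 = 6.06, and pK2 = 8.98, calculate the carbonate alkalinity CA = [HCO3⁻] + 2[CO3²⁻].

[CO2*] = KH · pCO2 = 10^(−1.47) × 2120×10^-6 = 7.183×10^-5 mol/kg
α₀ = 1/(1 + K1/[H⁺] + K1K2/[H⁺]²) = 1/(1 + 10^+1.50 + 10^+0.08) = 0.02956
DIC = [CO2*]/α₀ = 7.183×10^-5 / 0.02956 = 2.430 mmol/kg
CA = (α₁ + 2α₂)·DIC = (0.9349 + 2×0.03554) × 2.430 = 2.44 mmol/kg

CA = 2.44 mmol/kg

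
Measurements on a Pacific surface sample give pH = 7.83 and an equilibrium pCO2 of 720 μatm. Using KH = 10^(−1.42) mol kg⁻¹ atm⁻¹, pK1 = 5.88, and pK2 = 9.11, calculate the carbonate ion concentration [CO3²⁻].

[CO2*] = KH · pCO2 = 10^(−1.42) × 720×10^-6 = 2.737×10^-5 mol/kg
α₀ = 1/(1 + K1/[H⁺] + K1K2/[H⁺]²) = 1/(1 + 10^+1.95 + 10^+0.67) = 0.01055
DIC = [CO2*]/α₀ = 2.737×10^-5 / 0.01055 = 2.595 mmol/kg
[CO3²⁻] = α₂·DIC; α₂ = 0.04934, so [CO3²⁻] = 0.04934 × 2.595 = 0.128 mmol/kg

[CO3²⁻] = 0.128 mmol/kg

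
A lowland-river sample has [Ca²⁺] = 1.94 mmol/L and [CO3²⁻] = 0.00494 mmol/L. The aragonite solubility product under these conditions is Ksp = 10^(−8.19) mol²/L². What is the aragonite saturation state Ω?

Ksp = 10^(−8.19) = 6.457×10^-9
Ω = [Ca²⁺][CO3²⁻]/Ksp = (1.94×10^-3)(0.00494×10^-3) / 6.457×10^-9 = 1.48

Ω = 1.48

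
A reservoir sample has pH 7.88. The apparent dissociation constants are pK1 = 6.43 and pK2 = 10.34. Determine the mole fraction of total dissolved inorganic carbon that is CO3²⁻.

α₂ = 0.00334

α₂ = 1 / (1 + [H⁺]/K2 + [H⁺]²/(K1K2)) = 1 / (1 + 10^+2.46 + 10^+1.01)
   = 1 / (1 + 288.40 + 10.233) = 1/299.64 = 0.003337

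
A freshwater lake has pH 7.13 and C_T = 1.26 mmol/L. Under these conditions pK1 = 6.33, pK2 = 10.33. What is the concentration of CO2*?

[CO2*] = 0.172 mmol/L

α₀ = 1 / (1 + K1/[H⁺] + K1K2/[H⁺]²) = 1 / (1 + 10^+0.80 + 10^-2.40)
   = 1 / (1 + 6.3096 + 0.0039811) = 1/7.3136 = 0.1367
[CO2*] = α₀ × DIC = 0.1367 × 1.26 = 0.172 mmol/L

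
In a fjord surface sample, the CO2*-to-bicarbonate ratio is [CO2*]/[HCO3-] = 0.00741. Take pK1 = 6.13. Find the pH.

pH = 8.26

From K1 = [H⁺][HCO3-]/[CO2*]:  pH = pK1 − log₁₀([CO2*]/[HCO3-])
log₁₀(0.00741) = -2.130
pH = 6.13 − (-2.130) = 8.26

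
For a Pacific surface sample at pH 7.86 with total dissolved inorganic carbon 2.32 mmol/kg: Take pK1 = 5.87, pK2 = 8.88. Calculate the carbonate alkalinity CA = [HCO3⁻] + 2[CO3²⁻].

CA = [HCO3⁻] + 2[CO3²⁻] = (α₁ + 2α₂)·DIC
At pH 7.86: [H⁺]/K1 = 10^-1.99 = 0.010233, K2/[H⁺] = 10^-1.02 = 0.095499
α₁ = 1/(1 + 0.010233 + 0.095499) = 1/1.1057 = 0.9044; α₂ = α₁·K2/[H⁺] = 0.08637
α₁ + 2α₂ = 1.0771
CA = 1.0771 × 2.32 = 2.50 mmol/kg

CA = 2.50 mmol/kg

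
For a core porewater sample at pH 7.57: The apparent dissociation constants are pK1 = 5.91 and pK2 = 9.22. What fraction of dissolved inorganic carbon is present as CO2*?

α₀ = 0.0210

α₀ = 1 / (1 + K1/[H⁺] + K1K2/[H⁺]²) = 1 / (1 + 10^+1.66 + 10^+0.01)
   = 1 / (1 + 45.709 + 1.0233) = 1/47.732 = 0.02095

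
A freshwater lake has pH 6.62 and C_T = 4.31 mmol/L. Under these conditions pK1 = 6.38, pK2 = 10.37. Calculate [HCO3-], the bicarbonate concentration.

[HCO3⁻] = 2.74 mmol/L

α₁ = 1 / (1 + [H⁺]/K1 + K2/[H⁺]) = 1 / (1 + 10^-0.24 + 10^-3.75)
   = 1 / (1 + 0.57544 + 0.00017783) = 1/1.5756 = 0.6347
[HCO3⁻] = α₁ × DIC = 0.6347 × 4.31 = 2.74 mmol/L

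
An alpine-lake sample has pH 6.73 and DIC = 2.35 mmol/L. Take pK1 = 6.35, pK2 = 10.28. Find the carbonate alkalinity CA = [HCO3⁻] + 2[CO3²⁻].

CA = [HCO3⁻] + 2[CO3²⁻] = (α₁ + 2α₂)·DIC
At pH 6.73: [H⁺]/K1 = 10^-0.38 = 0.41687, K2/[H⁺] = 10^-3.55 = 0.00028184
α₁ = 1/(1 + 0.41687 + 0.00028184) = 1/1.4172 = 0.7056; α₂ = α₁·K2/[H⁺] = 0.0001989
α₁ + 2α₂ = 0.7060
CA = 0.7060 × 2.35 = 1.66 mmol/L

CA = 1.66 mmol/L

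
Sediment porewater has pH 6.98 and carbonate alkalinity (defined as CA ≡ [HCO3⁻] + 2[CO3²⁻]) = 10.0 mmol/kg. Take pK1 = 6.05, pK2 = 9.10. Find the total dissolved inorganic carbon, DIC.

CA = [HCO3⁻] + 2[CO3²⁻] = (α₁ + 2α₂)·DIC
At pH 6.98: [H⁺]/K1 = 10^-0.93 = 0.11749, K2/[H⁺] = 10^-2.12 = 0.0075858
α₁ = 1/(1 + 0.11749 + 0.0075858) = 1/1.1251 = 0.8888; α₂ = α₁·K2/[H⁺] = 0.006742
α₁ + 2α₂ = 0.9023
DIC = CA / (α₁ + 2α₂) = 10.0 / 0.9023 = 11.1 mmol/kg

DIC = 11.1 mmol/kg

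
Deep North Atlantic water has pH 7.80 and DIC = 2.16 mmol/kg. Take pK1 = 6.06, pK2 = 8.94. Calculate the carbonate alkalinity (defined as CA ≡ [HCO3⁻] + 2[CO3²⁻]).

CA = [HCO3⁻] + 2[CO3²⁻] = (α₁ + 2α₂)·DIC
At pH 7.80: [H⁺]/K1 = 10^-1.74 = 0.018197, K2/[H⁺] = 10^-1.14 = 0.072444
α₁ = 1/(1 + 0.018197 + 0.072444) = 1/1.0906 = 0.9169; α₂ = α₁·K2/[H⁺] = 0.06642
α₁ + 2α₂ = 1.0497
CA = 1.0497 × 2.16 = 2.27 mmol/kg

CA = 2.27 mmol/kg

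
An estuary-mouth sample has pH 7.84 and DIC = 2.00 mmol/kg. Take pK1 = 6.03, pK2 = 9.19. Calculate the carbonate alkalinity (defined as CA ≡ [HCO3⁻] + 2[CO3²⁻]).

CA = 2.06 mmol/kg

CA = [HCO3⁻] + 2[CO3²⁻] = (α₁ + 2α₂)·DIC
At pH 7.84: [H⁺]/K1 = 10^-1.81 = 0.015488, K2/[H⁺] = 10^-1.35 = 0.044668
α₁ = 1/(1 + 0.015488 + 0.044668) = 1/1.0602 = 0.9433; α₂ = α₁·K2/[H⁺] = 0.04213
α₁ + 2α₂ = 1.0275
CA = 1.0275 × 2.00 = 2.06 mmol/kg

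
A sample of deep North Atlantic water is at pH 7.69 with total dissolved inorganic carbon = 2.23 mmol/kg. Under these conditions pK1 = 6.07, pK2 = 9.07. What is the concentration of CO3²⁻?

α₂ = 1 / (1 + [H⁺]/K2 + [H⁺]²/(K1K2)) = 1 / (1 + 10^+1.38 + 10^-0.24)
   = 1 / (1 + 23.988 + 0.57544) = 1/25.564 = 0.03912
[CO3²⁻] = α₂ × DIC = 0.03912 × 2.23 = 0.0872 mmol/kg

[CO3²⁻] = 0.0872 mmol/kg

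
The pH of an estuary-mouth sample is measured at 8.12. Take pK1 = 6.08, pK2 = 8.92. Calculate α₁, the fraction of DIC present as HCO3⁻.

α₁ = 1 / (1 + [H⁺]/K1 + K2/[H⁺]) = 1 / (1 + 10^-2.04 + 10^-0.80)
   = 1 / (1 + 0.0091201 + 0.15849) = 1/1.1676 = 0.8565

α₁ = 0.856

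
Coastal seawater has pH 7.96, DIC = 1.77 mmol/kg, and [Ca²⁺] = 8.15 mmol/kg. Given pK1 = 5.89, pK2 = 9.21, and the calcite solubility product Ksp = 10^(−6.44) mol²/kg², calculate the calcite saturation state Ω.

Ω = 2.10

α₂ = 1 / (1 + [H⁺]/K2 + [H⁺]²/(K1K2)) = 1 / (1 + 10^+1.25 + 10^-0.82)
   = 1 / (1 + 17.783 + 0.15136) = 1/18.934 = 0.05281
[CO3²⁻] = α₂ × DIC = 0.05281 × 1.77 = 0.09348 mmol/kg
Ksp = 10^(−6.44) = 3.631×10^-7
Ω = [Ca²⁺][CO3²⁻]/Ksp = (8.15×10^-3)(9.348×10^-5) / 3.631×10^-7 = 2.10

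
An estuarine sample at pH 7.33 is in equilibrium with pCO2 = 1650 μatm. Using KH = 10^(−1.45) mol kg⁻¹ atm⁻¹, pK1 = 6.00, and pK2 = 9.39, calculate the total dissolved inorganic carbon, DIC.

DIC = 1.32 mmol/kg

[CO2*] = KH · pCO2 = 10^(−1.45) × 1650×10^-6 = 5.854×10^-5 mol/kg
α₀ = 1/(1 + K1/[H⁺] + K1K2/[H⁺]²) = 1/(1 + 10^+1.33 + 10^-0.73) = 0.04431
DIC = [CO2*]/α₀ = 5.854×10^-5 / 0.04431 = 1.32 mmol/kg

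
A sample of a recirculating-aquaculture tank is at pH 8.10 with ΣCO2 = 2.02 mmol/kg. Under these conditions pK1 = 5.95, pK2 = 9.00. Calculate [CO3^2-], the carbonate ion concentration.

α₂ = 1 / (1 + [H⁺]/K2 + [H⁺]²/(K1K2)) = 1 / (1 + 10^+0.90 + 10^-1.25)
   = 1 / (1 + 7.9433 + 0.056234) = 1/8.9995 = 0.1111
[CO3²⁻] = α₂ × DIC = 0.1111 × 2.02 = 0.224 mmol/kg

[CO3²⁻] = 0.224 mmol/kg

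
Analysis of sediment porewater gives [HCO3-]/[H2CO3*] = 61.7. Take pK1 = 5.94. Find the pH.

pH = 7.73

From K1 = [H⁺][HCO3-]/[H2CO3*]:  pH = pK1 + log₁₀([HCO3-]/[H2CO3*])
log₁₀(61.7) = +1.790
pH = 5.94 + (+1.790) = 7.73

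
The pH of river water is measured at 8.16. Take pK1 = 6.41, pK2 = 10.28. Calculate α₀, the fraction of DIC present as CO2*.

α₀ = 0.0173

α₀ = 1 / (1 + K1/[H⁺] + K1K2/[H⁺]²) = 1 / (1 + 10^+1.75 + 10^-0.37)
   = 1 / (1 + 56.234 + 0.42658) = 1/57.661 = 0.01734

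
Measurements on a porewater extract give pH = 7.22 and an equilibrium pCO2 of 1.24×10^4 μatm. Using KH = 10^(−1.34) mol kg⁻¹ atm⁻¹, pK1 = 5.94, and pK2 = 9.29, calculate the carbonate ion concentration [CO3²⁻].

[CO2*] = KH · pCO2 = 10^(−1.34) × 1.24×10^4×10^-6 = 5.668×10^-4 mol/kg
α₀ = 1/(1 + K1/[H⁺] + K1K2/[H⁺]²) = 1/(1 + 10^+1.28 + 10^-0.79) = 0.04946
DIC = [CO2*]/α₀ = 5.668×10^-4 / 0.04946 = 11.46 mmol/kg
[CO3²⁻] = α₂·DIC; α₂ = 0.008022, so [CO3²⁻] = 0.008022 × 11.46 = 0.0919 mmol/kg

[CO3²⁻] = 0.0919 mmol/kg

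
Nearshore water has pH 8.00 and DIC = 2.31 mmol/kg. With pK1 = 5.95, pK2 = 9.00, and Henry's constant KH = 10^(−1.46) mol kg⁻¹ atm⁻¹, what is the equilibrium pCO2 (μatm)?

α₀ = 1 / (1 + K1/[H⁺] + K1K2/[H⁺]²) = 1 / (1 + 10^+2.05 + 10^+1.05)
   = 1 / (1 + 112.20 + 11.220) = 1/124.42 = 0.008037
[CO2*] = α₀ × DIC = 0.008037 × 2.31 = 0.01857 mmol/kg = 18.57 μmol/kg
pCO2 = [CO2*]/KH = 1.857×10^-5 / 3.467×10^-2 = 535 μatm

pCO2 = 535 μatm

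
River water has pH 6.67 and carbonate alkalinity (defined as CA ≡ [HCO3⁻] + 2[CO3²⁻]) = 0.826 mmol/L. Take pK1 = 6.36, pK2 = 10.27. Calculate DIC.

DIC = 1.23 mmol/L

CA = [HCO3⁻] + 2[CO3²⁻] = (α₁ + 2α₂)·DIC
At pH 6.67: [H⁺]/K1 = 10^-0.31 = 0.48978, K2/[H⁺] = 10^-3.60 = 0.00025119
α₁ = 1/(1 + 0.48978 + 0.00025119) = 1/1.4900 = 0.6711; α₂ = α₁·K2/[H⁺] = 0.0001686
α₁ + 2α₂ = 0.6715
DIC = CA / (α₁ + 2α₂) = 0.826 / 0.6715 = 1.23 mmol/L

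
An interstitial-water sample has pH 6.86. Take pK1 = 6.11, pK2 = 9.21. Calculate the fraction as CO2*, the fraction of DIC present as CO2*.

α₀ = 1 / (1 + K1/[H⁺] + K1K2/[H⁺]²) = 1 / (1 + 10^+0.75 + 10^-1.60)
   = 1 / (1 + 5.6234 + 0.025119) = 1/6.6485 = 0.1504

α₀ = 0.150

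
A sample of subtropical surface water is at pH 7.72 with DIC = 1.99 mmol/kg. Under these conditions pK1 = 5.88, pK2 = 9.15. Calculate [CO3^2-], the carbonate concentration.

α₂ = 1 / (1 + [H⁺]/K2 + [H⁺]²/(K1K2)) = 1 / (1 + 10^+1.43 + 10^-0.41)
   = 1 / (1 + 26.915 + 0.38905) = 1/28.304 = 0.03533
[CO3²⁻] = α₂ × DIC = 0.03533 × 1.99 = 0.0703 mmol/kg

[CO3²⁻] = 0.0703 mmol/kg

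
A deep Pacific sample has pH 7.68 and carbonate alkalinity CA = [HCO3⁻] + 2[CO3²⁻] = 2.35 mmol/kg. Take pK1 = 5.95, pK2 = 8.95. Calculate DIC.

DIC = 2.28 mmol/kg

CA = [HCO3⁻] + 2[CO3²⁻] = (α₁ + 2α₂)·DIC
At pH 7.68: [H⁺]/K1 = 10^-1.73 = 0.018621, K2/[H⁺] = 10^-1.27 = 0.053703
α₁ = 1/(1 + 0.018621 + 0.053703) = 1/1.0723 = 0.9326; α₂ = α₁·K2/[H⁺] = 0.05008
α₁ + 2α₂ = 1.0327
DIC = CA / (α₁ + 2α₂) = 2.35 / 1.0327 = 2.28 mmol/kg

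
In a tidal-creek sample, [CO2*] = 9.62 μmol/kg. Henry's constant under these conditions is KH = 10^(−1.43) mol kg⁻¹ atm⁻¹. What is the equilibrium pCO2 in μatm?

pCO2 = 259 μatm

KH = 10^(−1.43) = 3.715×10^-2 mol kg⁻¹ atm⁻¹
pCO2 = [CO2*]/KH = 9.62×10^-6 / 3.715×10^-2 = 2.59×10^-4 atm = 259 μatm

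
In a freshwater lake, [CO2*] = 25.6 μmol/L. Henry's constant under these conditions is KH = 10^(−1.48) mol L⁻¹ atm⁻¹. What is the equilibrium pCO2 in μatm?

pCO2 = 773 μatm

KH = 10^(−1.48) = 3.311×10^-2 mol L⁻¹ atm⁻¹
pCO2 = [CO2*]/KH = 25.6×10^-6 / 3.311×10^-2 = 7.73×10^-4 atm = 773 μatm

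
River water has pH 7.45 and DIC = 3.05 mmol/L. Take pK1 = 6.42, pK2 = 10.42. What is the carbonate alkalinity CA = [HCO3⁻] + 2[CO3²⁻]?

CA = 2.79 mmol/L

CA = [HCO3⁻] + 2[CO3²⁻] = (α₁ + 2α₂)·DIC
At pH 7.45: [H⁺]/K1 = 10^-1.03 = 0.093325, K2/[H⁺] = 10^-2.97 = 0.0010715
α₁ = 1/(1 + 0.093325 + 0.0010715) = 1/1.0944 = 0.9137; α₂ = α₁·K2/[H⁺] = 0.0009791
α₁ + 2α₂ = 0.9157
CA = 0.9157 × 3.05 = 2.79 mmol/L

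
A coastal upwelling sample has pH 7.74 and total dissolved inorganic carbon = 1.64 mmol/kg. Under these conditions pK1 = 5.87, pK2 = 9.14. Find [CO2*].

[CO2*] = 0.0210 mmol/kg

α₀ = 1 / (1 + K1/[H⁺] + K1K2/[H⁺]²) = 1 / (1 + 10^+1.87 + 10^+0.47)
   = 1 / (1 + 74.131 + 2.9512) = 1/78.082 = 0.01281
[CO2*] = α₀ × DIC = 0.01281 × 1.64 = 0.0210 mmol/kg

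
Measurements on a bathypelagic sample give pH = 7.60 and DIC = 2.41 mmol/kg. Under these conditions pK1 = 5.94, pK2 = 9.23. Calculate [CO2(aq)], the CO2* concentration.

[CO2*] = 0.0504 mmol/kg

α₀ = 1 / (1 + K1/[H⁺] + K1K2/[H⁺]²) = 1 / (1 + 10^+1.66 + 10^+0.03)
   = 1 / (1 + 45.709 + 1.0715) = 1/47.780 = 0.02093
[CO2*] = α₀ × DIC = 0.02093 × 2.41 = 0.0504 mmol/kg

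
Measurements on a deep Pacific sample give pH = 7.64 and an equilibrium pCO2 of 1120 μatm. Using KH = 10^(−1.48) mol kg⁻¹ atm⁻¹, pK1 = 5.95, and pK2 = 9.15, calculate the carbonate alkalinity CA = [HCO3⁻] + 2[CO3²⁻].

[CO2*] = KH · pCO2 = 10^(−1.48) × 1120×10^-6 = 3.709×10^-5 mol/kg
α₀ = 1/(1 + K1/[H⁺] + K1K2/[H⁺]²) = 1/(1 + 10^+1.69 + 10^+0.18) = 0.01942
DIC = [CO2*]/α₀ = 3.709×10^-5 / 0.01942 = 1.910 mmol/kg
CA = (α₁ + 2α₂)·DIC = (0.9512 + 2×0.02939) × 1.910 = 1.93 mmol/kg

CA = 1.93 mmol/kg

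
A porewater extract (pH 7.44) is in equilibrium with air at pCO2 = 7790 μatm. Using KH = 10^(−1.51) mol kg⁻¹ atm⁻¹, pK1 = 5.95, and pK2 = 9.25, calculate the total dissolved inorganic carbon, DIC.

[CO2*] = KH · pCO2 = 10^(−1.51) × 7790×10^-6 = 2.407×10^-4 mol/kg
α₀ = 1/(1 + K1/[H⁺] + K1K2/[H⁺]²) = 1/(1 + 10^+1.49 + 10^-0.32) = 0.03088
DIC = [CO2*]/α₀ = 2.407×10^-4 / 0.03088 = 7.80 mmol/kg

DIC = 7.80 mmol/kg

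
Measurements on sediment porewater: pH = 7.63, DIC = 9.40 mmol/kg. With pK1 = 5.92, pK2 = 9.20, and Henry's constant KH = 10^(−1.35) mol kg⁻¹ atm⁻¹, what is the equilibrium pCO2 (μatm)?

α₀ = 1 / (1 + K1/[H⁺] + K1K2/[H⁺]²) = 1 / (1 + 10^+1.71 + 10^+0.14)
   = 1 / (1 + 51.286 + 1.3804) = 1/53.667 = 0.01863
[CO2*] = α₀ × DIC = 0.01863 × 9.40 = 0.1752 mmol/kg
pCO2 = [CO2*]/KH = 1.752×10^-4 / 4.467×10^-2 = 3920 μatm

pCO2 = 3920 μatm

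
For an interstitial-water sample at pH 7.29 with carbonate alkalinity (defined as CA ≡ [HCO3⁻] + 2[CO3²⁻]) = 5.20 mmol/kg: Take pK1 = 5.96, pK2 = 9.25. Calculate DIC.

CA = [HCO3⁻] + 2[CO3²⁻] = (α₁ + 2α₂)·DIC
At pH 7.29: [H⁺]/K1 = 10^-1.33 = 0.046774, K2/[H⁺] = 10^-1.96 = 0.010965
α₁ = 1/(1 + 0.046774 + 0.010965) = 1/1.0577 = 0.9454; α₂ = α₁·K2/[H⁺] = 0.01037
α₁ + 2α₂ = 0.9661
DIC = CA / (α₁ + 2α₂) = 5.20 / 0.9661 = 5.38 mmol/kg

DIC = 5.38 mmol/kg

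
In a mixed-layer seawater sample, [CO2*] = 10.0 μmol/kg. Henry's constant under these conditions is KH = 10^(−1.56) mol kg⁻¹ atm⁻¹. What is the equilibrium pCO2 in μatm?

pCO2 = 363 μatm

KH = 10^(−1.56) = 2.754×10^-2 mol kg⁻¹ atm⁻¹
pCO2 = [CO2*]/KH = 10.0×10^-6 / 2.754×10^-2 = 3.63×10^-4 atm = 363 μatm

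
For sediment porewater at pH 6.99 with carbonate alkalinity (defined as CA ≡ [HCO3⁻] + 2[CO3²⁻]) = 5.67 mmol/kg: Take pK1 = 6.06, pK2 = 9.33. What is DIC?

DIC = 6.30 mmol/kg

CA = [HCO3⁻] + 2[CO3²⁻] = (α₁ + 2α₂)·DIC
At pH 6.99: [H⁺]/K1 = 10^-0.93 = 0.11749, K2/[H⁺] = 10^-2.34 = 0.0045709
α₁ = 1/(1 + 0.11749 + 0.0045709) = 1/1.1221 = 0.8912; α₂ = α₁·K2/[H⁺] = 0.004074
α₁ + 2α₂ = 0.8994
DIC = CA / (α₁ + 2α₂) = 5.67 / 0.8994 = 6.30 mmol/kg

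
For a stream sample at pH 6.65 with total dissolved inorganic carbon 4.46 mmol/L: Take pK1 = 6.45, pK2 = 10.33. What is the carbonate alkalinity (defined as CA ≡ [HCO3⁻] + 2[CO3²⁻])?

CA = [HCO3⁻] + 2[CO3²⁻] = (α₁ + 2α₂)·DIC
At pH 6.65: [H⁺]/K1 = 10^-0.20 = 0.63096, K2/[H⁺] = 10^-3.68 = 0.00020893
α₁ = 1/(1 + 0.63096 + 0.00020893) = 1/1.6312 = 0.6131; α₂ = α₁·K2/[H⁺] = 0.0001281
α₁ + 2α₂ = 0.6133
CA = 0.6133 × 4.46 = 2.74 mmol/L

CA = 2.74 mmol/L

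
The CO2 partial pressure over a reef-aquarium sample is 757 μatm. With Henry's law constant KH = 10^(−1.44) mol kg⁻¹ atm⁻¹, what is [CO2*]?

[CO2*] = 27.5 μmol/kg

KH = 10^(−1.44) = 3.631×10^-2 mol kg⁻¹ atm⁻¹
[CO2*] = KH · pCO2 = 3.631×10^-2 × 757×10^-6 atm = 2.75×10^-5 mol/kg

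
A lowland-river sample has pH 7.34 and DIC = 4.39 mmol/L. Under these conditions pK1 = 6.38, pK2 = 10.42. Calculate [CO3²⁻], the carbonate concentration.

α₂ = 1 / (1 + [H⁺]/K2 + [H⁺]²/(K1K2)) = 1 / (1 + 10^+3.08 + 10^+2.12)
   = 1 / (1 + 1202.3 + 131.83) = 1/1335.1 = 0.0007490
[CO3²⁻] = α₂ × DIC = 0.0007490 × 4.39 = 0.00329 mmol/L = 3.29 μmol/L

[CO3²⁻] = 3.29 μmol/L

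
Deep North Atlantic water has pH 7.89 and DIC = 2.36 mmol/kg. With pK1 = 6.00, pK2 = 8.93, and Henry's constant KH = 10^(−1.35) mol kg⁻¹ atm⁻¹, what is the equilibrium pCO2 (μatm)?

pCO2 = 616 μatm

α₀ = 1 / (1 + K1/[H⁺] + K1K2/[H⁺]²) = 1 / (1 + 10^+1.89 + 10^+0.85)
   = 1 / (1 + 77.625 + 7.0795) = 1/85.704 = 0.01167
[CO2*] = α₀ × DIC = 0.01167 × 2.36 = 0.02754 mmol/kg
pCO2 = [CO2*]/KH = 2.754×10^-5 / 4.467×10^-2 = 616 μatm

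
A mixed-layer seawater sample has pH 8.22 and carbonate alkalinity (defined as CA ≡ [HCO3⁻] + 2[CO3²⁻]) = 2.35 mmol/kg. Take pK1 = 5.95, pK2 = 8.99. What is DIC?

DIC = 2.06 mmol/kg

CA = [HCO3⁻] + 2[CO3²⁻] = (α₁ + 2α₂)·DIC
At pH 8.22: [H⁺]/K1 = 10^-2.27 = 0.0053703, K2/[H⁺] = 10^-0.77 = 0.16982
α₁ = 1/(1 + 0.0053703 + 0.16982) = 1/1.1752 = 0.8509; α₂ = α₁·K2/[H⁺] = 0.1445
α₁ + 2α₂ = 1.1399
DIC = CA / (α₁ + 2α₂) = 2.35 / 1.1399 = 2.06 mmol/kg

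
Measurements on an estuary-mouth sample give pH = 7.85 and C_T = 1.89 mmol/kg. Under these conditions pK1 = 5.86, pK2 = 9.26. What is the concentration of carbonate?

α₂ = 1 / (1 + [H⁺]/K2 + [H⁺]²/(K1K2)) = 1 / (1 + 10^+1.41 + 10^-0.58)
   = 1 / (1 + 25.704 + 0.26303) = 1/26.967 = 0.03708
[CO3²⁻] = α₂ × DIC = 0.03708 × 1.89 = 0.0701 mmol/kg

[CO3²⁻] = 0.0701 mmol/kg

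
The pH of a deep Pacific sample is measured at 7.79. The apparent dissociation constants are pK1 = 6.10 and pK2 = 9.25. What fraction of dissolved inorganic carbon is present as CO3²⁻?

α₂ = 1 / (1 + [H⁺]/K2 + [H⁺]²/(K1K2)) = 1 / (1 + 10^+1.46 + 10^-0.23)
   = 1 / (1 + 28.840 + 0.58884) = 1/30.429 = 0.03286

α₂ = 0.0329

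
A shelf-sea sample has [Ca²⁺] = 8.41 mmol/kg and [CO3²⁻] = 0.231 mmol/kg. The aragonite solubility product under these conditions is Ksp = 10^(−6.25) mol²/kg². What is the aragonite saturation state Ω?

Ksp = 10^(−6.25) = 5.623×10^-7
Ω = [Ca²⁺][CO3²⁻]/Ksp = (8.41×10^-3)(0.231×10^-3) / 5.623×10^-7 = 3.45

Ω = 3.45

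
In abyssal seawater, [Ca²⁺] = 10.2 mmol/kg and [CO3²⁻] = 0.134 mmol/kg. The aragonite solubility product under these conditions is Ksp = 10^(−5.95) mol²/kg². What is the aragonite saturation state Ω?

Ω = 1.22

Ksp = 10^(−5.95) = 1.122×10^-6
Ω = [Ca²⁺][CO3²⁻]/Ksp = (10.2×10^-3)(0.134×10^-3) / 1.122×10^-6 = 1.22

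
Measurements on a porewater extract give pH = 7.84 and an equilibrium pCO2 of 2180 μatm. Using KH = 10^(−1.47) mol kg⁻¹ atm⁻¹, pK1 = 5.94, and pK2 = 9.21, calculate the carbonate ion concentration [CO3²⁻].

[CO3²⁻] = 0.250 mmol/kg

[CO2*] = KH · pCO2 = 10^(−1.47) × 2180×10^-6 = 7.387×10^-5 mol/kg
α₀ = 1/(1 + K1/[H⁺] + K1K2/[H⁺]²) = 1/(1 + 10^+1.90 + 10^+0.53) = 0.01193
DIC = [CO2*]/α₀ = 7.387×10^-5 / 0.01193 = 6.192 mmol/kg
[CO3²⁻] = α₂·DIC; α₂ = 0.04042, so [CO3²⁻] = 0.04042 × 6.192 = 0.250 mmol/kg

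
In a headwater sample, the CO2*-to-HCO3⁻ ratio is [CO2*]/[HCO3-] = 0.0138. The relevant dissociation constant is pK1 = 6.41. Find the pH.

pH = 8.27

From K1 = [H⁺][HCO3-]/[CO2*]:  pH = pK1 − log₁₀([CO2*]/[HCO3-])
log₁₀(0.0138) = -1.860
pH = 6.41 − (-1.860) = 8.27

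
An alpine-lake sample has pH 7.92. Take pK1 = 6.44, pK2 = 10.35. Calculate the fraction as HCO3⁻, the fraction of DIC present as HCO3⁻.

α₁ = 1 / (1 + [H⁺]/K1 + K2/[H⁺]) = 1 / (1 + 10^-1.48 + 10^-2.43)
   = 1 / (1 + 0.033113 + 0.0037154) = 1/1.0368 = 0.9645

α₁ = 0.964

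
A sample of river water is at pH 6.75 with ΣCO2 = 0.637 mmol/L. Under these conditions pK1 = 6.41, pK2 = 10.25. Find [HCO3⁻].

[HCO3⁻] = 0.437 mmol/L

α₁ = 1 / (1 + [H⁺]/K1 + K2/[H⁺]) = 1 / (1 + 10^-0.34 + 10^-3.50)
   = 1 / (1 + 0.45709 + 0.00031623) = 1/1.4574 = 0.6862
[HCO3⁻] = α₁ × DIC = 0.6862 × 0.637 = 0.437 mmol/L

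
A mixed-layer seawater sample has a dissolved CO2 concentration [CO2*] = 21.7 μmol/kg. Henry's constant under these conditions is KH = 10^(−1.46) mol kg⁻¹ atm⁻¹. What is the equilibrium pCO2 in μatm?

pCO2 = 626 μatm

KH = 10^(−1.46) = 3.467×10^-2 mol kg⁻¹ atm⁻¹
pCO2 = [CO2*]/KH = 21.7×10^-6 / 3.467×10^-2 = 6.26×10^-4 atm = 626 μatm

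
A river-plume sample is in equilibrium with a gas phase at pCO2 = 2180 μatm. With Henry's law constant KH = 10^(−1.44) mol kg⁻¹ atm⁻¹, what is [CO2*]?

KH = 10^(−1.44) = 3.631×10^-2 mol kg⁻¹ atm⁻¹
[CO2*] = KH · pCO2 = 3.631×10^-2 × 2180×10^-6 atm = 7.92×10^-5 mol/kg

[CO2*] = 79.2 μmol/kg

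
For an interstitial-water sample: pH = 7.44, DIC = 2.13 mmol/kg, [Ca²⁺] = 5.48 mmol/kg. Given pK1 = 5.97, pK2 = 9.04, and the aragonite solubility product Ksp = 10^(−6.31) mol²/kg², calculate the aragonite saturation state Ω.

α₂ = 1 / (1 + [H⁺]/K2 + [H⁺]²/(K1K2)) = 1 / (1 + 10^+1.60 + 10^+0.13)
   = 1 / (1 + 39.811 + 1.3490) = 1/42.160 = 0.02372
[CO3²⁻] = α₂ × DIC = 0.02372 × 2.13 = 0.05052 mmol/kg
Ksp = 10^(−6.31) = 4.898×10^-7
Ω = [Ca²⁺][CO3²⁻]/Ksp = (5.48×10^-3)(5.052×10^-5) / 4.898×10^-7 = 0.565

Ω = 0.565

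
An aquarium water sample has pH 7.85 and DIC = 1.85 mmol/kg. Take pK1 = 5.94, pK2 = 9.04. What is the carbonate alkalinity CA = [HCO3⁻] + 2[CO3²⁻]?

CA = 1.94 mmol/kg

CA = [HCO3⁻] + 2[CO3²⁻] = (α₁ + 2α₂)·DIC
At pH 7.85: [H⁺]/K1 = 10^-1.91 = 0.012303, K2/[H⁺] = 10^-1.19 = 0.064565
α₁ = 1/(1 + 0.012303 + 0.064565) = 1/1.0769 = 0.9286; α₂ = α₁·K2/[H⁺] = 0.05996
α₁ + 2α₂ = 1.0485
CA = 1.0485 × 1.85 = 1.94 mmol/kg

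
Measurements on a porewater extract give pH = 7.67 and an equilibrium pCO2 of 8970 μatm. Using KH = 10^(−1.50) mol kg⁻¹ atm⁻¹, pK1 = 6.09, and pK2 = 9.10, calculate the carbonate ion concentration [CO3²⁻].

[CO3²⁻] = 0.401 mmol/kg

[CO2*] = KH · pCO2 = 10^(−1.50) × 8970×10^-6 = 2.837×10^-4 mol/kg
α₀ = 1/(1 + K1/[H⁺] + K1K2/[H⁺]²) = 1/(1 + 10^+1.58 + 10^+0.15) = 0.02473
DIC = [CO2*]/α₀ = 2.837×10^-4 / 0.02473 = 11.47 mmol/kg
[CO3²⁻] = α₂·DIC; α₂ = 0.03494, so [CO3²⁻] = 0.03494 × 11.47 = 0.401 mmol/kg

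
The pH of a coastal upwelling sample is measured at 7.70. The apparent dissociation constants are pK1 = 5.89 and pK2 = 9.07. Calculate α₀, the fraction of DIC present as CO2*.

α₀ = 1 / (1 + K1/[H⁺] + K1K2/[H⁺]²) = 1 / (1 + 10^+1.81 + 10^+0.44)
   = 1 / (1 + 64.565 + 2.7542) = 1/68.320 = 0.01464

α₀ = 0.0146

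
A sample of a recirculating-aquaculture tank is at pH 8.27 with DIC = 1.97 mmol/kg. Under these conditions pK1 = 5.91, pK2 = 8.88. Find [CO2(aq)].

[CO2*] = 6.88 μmol/kg

α₀ = 1 / (1 + K1/[H⁺] + K1K2/[H⁺]²) = 1 / (1 + 10^+2.36 + 10^+1.75)
   = 1 / (1 + 229.09 + 56.234) = 1/286.32 = 0.003493
[CO2*] = α₀ × DIC = 0.003493 × 1.97 = 0.00688 mmol/kg = 6.88 μmol/kg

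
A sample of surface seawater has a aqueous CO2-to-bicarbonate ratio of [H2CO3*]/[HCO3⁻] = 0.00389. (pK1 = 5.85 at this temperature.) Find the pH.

pH = 8.26

From K1 = [H⁺][HCO3⁻]/[H2CO3*]:  pH = pK1 − log₁₀([H2CO3*]/[HCO3⁻])
log₁₀(0.00389) = -2.410
pH = 5.85 − (-2.410) = 8.26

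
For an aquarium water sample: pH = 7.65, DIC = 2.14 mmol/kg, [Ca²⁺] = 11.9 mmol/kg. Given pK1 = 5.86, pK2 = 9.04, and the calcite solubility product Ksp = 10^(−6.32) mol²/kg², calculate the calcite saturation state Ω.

Ω = 2.05

α₂ = 1 / (1 + [H⁺]/K2 + [H⁺]²/(K1K2)) = 1 / (1 + 10^+1.39 + 10^-0.40)
   = 1 / (1 + 24.547 + 0.39811) = 1/25.945 = 0.03854
[CO3²⁻] = α₂ × DIC = 0.03854 × 2.14 = 0.08248 mmol/kg
Ksp = 10^(−6.32) = 4.786×10^-7
Ω = [Ca²⁺][CO3²⁻]/Ksp = (11.9×10^-3)(8.248×10^-5) / 4.786×10^-7 = 2.05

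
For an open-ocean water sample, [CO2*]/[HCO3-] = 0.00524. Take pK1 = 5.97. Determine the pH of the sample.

From K1 = [H⁺][HCO3-]/[CO2*]:  pH = pK1 − log₁₀([CO2*]/[HCO3-])
log₁₀(0.00524) = -2.281
pH = 5.97 − (-2.281) = 8.25

pH = 8.25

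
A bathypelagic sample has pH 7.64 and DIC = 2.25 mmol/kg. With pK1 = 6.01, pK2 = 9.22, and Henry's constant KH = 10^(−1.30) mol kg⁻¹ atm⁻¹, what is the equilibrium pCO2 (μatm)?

pCO2 = 1000 μatm

α₀ = 1 / (1 + K1/[H⁺] + K1K2/[H⁺]²) = 1 / (1 + 10^+1.63 + 10^+0.05)
   = 1 / (1 + 42.658 + 1.1220) = 1/44.780 = 0.02233
[CO2*] = α₀ × DIC = 0.02233 × 2.25 = 0.05025 mmol/kg
pCO2 = [CO2*]/KH = 5.025×10^-5 / 5.012×10^-2 = 1000 μatm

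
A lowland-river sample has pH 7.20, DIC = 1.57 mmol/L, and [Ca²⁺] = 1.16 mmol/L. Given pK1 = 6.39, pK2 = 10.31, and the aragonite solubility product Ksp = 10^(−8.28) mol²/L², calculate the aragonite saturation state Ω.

Ω = 0.233

α₂ = 1 / (1 + [H⁺]/K2 + [H⁺]²/(K1K2)) = 1 / (1 + 10^+3.11 + 10^+2.30)
   = 1 / (1 + 1288.2 + 199.53) = 1/1488.8 = 0.0006717
[CO3²⁻] = α₂ × DIC = 0.0006717 × 1.57 = 0.001055 mmol/L = 1.055 μmol/L
Ksp = 10^(−8.28) = 5.248×10^-9
Ω = [Ca²⁺][CO3²⁻]/Ksp = (1.16×10^-3)(1.055×10^-6) / 5.248×10^-9 = 0.233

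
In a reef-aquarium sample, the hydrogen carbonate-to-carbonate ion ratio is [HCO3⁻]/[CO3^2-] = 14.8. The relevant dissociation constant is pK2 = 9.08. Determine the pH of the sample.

From K2 = [H⁺][CO3^2-]/[HCO3⁻]:  pH = pK2 − log₁₀([HCO3⁻]/[CO3^2-])
log₁₀(14.8) = +1.170
pH = 9.08 − (+1.170) = 7.91

pH = 7.91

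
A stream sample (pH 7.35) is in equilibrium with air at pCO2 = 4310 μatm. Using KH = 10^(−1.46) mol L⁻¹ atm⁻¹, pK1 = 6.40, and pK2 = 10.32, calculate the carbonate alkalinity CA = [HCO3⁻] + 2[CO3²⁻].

[CO2*] = KH · pCO2 = 10^(−1.46) × 4310×10^-6 = 1.494×10^-4 mol/L
α₀ = 1/(1 + K1/[H⁺] + K1K2/[H⁺]²) = 1/(1 + 10^+0.95 + 10^-2.02) = 0.1008
DIC = [CO2*]/α₀ = 1.494×10^-4 / 0.1008 = 1.483 mmol/L
CA = (α₁ + 2α₂)·DIC = (0.8983 + 2×0.0009625) × 1.483 = 1.33 mmol/L

CA = 1.33 mmol/L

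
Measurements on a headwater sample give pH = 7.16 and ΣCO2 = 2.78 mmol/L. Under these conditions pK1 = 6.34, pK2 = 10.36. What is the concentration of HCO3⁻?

α₁ = 1 / (1 + [H⁺]/K1 + K2/[H⁺]) = 1 / (1 + 10^-0.82 + 10^-3.20)
   = 1 / (1 + 0.15136 + 0.00063096) = 1/1.1520 = 0.8681
[HCO3⁻] = α₁ × DIC = 0.8681 × 2.78 = 2.41 mmol/L

[HCO3⁻] = 2.41 mmol/L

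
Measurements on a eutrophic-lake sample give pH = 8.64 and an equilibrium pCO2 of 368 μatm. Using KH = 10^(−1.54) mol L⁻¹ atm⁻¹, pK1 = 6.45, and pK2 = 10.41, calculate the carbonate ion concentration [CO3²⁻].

[CO3²⁻] = 0.0279 mmol/L

[CO2*] = KH · pCO2 = 10^(−1.54) × 368×10^-6 = 1.061×10^-5 mol/L
α₀ = 1/(1 + K1/[H⁺] + K1K2/[H⁺]²) = 1/(1 + 10^+2.19 + 10^+0.42) = 0.006309
DIC = [CO2*]/α₀ = 1.061×10^-5 / 0.006309 = 1.682 mmol/L
[CO3²⁻] = α₂·DIC; α₂ = 0.01659, so [CO3²⁻] = 0.01659 × 1.682 = 0.0279 mmol/L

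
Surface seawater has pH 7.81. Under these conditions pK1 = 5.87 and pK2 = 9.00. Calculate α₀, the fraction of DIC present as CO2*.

α₀ = 0.0107

α₀ = 1 / (1 + K1/[H⁺] + K1K2/[H⁺]²) = 1 / (1 + 10^+1.94 + 10^+0.75)
   = 1 / (1 + 87.096 + 5.6234) = 1/93.720 = 0.01067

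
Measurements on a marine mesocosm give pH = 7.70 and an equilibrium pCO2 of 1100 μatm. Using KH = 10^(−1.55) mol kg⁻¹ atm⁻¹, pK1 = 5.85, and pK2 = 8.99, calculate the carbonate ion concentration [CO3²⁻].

[CO2*] = KH · pCO2 = 10^(−1.55) × 1100×10^-6 = 3.100×10^-5 mol/kg
α₀ = 1/(1 + K1/[H⁺] + K1K2/[H⁺]²) = 1/(1 + 10^+1.85 + 10^+0.56) = 0.01326
DIC = [CO2*]/α₀ = 3.100×10^-5 / 0.01326 = 2.338 mmol/kg
[CO3²⁻] = α₂·DIC; α₂ = 0.04814, so [CO3²⁻] = 0.04814 × 2.338 = 0.113 mmol/kg

[CO3²⁻] = 0.113 mmol/kg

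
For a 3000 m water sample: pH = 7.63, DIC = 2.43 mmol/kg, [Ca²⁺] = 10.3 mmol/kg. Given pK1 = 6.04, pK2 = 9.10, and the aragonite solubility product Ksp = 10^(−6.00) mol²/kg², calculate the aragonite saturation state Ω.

Ω = 0.800

α₂ = 1 / (1 + [H⁺]/K2 + [H⁺]²/(K1K2)) = 1 / (1 + 10^+1.47 + 10^-0.12)
   = 1 / (1 + 29.512 + 0.75858) = 1/31.271 = 0.03198
[CO3²⁻] = α₂ × DIC = 0.03198 × 2.43 = 0.07771 mmol/kg
Ksp = 10^(−6.00) = 1.000×10^-6
Ω = [Ca²⁺][CO3²⁻]/Ksp = (10.3×10^-3)(7.771×10^-5) / 1.000×10^-6 = 0.800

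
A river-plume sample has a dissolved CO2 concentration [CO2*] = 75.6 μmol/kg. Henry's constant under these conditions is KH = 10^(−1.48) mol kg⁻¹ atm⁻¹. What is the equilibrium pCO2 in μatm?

pCO2 = 2280 μatm

KH = 10^(−1.48) = 3.311×10^-2 mol kg⁻¹ atm⁻¹
pCO2 = [CO2*]/KH = 75.6×10^-6 / 3.311×10^-2 = 2.28×10^-3 atm = 2280 μatm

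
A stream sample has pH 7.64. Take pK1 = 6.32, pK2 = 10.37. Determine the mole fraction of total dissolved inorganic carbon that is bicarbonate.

α₁ = 0.953

α₁ = 1 / (1 + [H⁺]/K1 + K2/[H⁺]) = 1 / (1 + 10^-1.32 + 10^-2.73)
   = 1 / (1 + 0.047863 + 0.0018621) = 1/1.0497 = 0.9526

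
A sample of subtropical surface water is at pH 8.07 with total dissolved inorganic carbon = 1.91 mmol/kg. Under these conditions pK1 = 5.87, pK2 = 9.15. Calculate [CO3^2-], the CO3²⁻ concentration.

[CO3²⁻] = 0.146 mmol/kg

α₂ = 1 / (1 + [H⁺]/K2 + [H⁺]²/(K1K2)) = 1 / (1 + 10^+1.08 + 10^-1.12)
   = 1 / (1 + 12.023 + 0.075858) = 1/13.099 = 0.07634
[CO3²⁻] = α₂ × DIC = 0.07634 × 1.91 = 0.146 mmol/kg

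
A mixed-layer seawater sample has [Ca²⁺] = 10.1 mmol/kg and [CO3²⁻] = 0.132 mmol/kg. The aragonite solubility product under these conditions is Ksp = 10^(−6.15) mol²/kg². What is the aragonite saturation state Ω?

Ksp = 10^(−6.15) = 7.079×10^-7
Ω = [Ca²⁺][CO3²⁻]/Ksp = (10.1×10^-3)(0.132×10^-3) / 7.079×10^-7 = 1.88

Ω = 1.88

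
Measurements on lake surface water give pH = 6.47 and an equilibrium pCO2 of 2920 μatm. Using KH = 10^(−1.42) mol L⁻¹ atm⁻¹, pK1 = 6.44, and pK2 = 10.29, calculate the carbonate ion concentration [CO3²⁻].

[CO3²⁻] = 0.0180 μmol/L

[CO2*] = KH · pCO2 = 10^(−1.42) × 2920×10^-6 = 1.110×10^-4 mol/L
α₀ = 1/(1 + K1/[H⁺] + K1K2/[H⁺]²) = 1/(1 + 10^+0.03 + 10^-3.79) = 0.4827
DIC = [CO2*]/α₀ = 1.110×10^-4 / 0.4827 = 0.2300 mmol/L
[CO3²⁻] = α₂·DIC; α₂ = 7.828×10^-5, so [CO3²⁻] = 7.828×10^-5 × 0.2300 = 1.80×10^-5 mmol/L = 0.0180 μmol/L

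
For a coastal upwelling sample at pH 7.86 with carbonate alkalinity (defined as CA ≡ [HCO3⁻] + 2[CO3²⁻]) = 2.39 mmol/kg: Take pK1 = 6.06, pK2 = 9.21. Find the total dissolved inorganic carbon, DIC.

CA = [HCO3⁻] + 2[CO3²⁻] = (α₁ + 2α₂)·DIC
At pH 7.86: [H⁺]/K1 = 10^-1.80 = 0.015849, K2/[H⁺] = 10^-1.35 = 0.044668
α₁ = 1/(1 + 0.015849 + 0.044668) = 1/1.0605 = 0.9429; α₂ = α₁·K2/[H⁺] = 0.04212
α₁ + 2α₂ = 1.0272
DIC = CA / (α₁ + 2α₂) = 2.39 / 1.0272 = 2.33 mmol/kg

DIC = 2.33 mmol/kg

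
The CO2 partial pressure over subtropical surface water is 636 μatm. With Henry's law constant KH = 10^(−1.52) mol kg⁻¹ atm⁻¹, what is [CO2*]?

[CO2*] = 19.2 μmol/kg

KH = 10^(−1.52) = 3.020×10^-2 mol kg⁻¹ atm⁻¹
[CO2*] = KH · pCO2 = 3.020×10^-2 × 636×10^-6 atm = 1.92×10^-5 mol/kg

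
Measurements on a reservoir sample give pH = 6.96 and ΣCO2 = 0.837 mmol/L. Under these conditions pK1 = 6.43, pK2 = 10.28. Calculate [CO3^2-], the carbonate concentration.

α₂ = 1 / (1 + [H⁺]/K2 + [H⁺]²/(K1K2)) = 1 / (1 + 10^+3.32 + 10^+2.79)
   = 1 / (1 + 2089.3 + 616.60) = 1/2706.9 = 0.0003694
[CO3²⁻] = α₂ × DIC = 0.0003694 × 0.837 = 0.000309 mmol/L = 0.309 μmol/L

[CO3²⁻] = 0.309 μmol/L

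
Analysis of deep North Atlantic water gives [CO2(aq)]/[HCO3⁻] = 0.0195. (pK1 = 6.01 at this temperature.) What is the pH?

pH = 7.72

From K1 = [H⁺][HCO3⁻]/[CO2(aq)]:  pH = pK1 − log₁₀([CO2(aq)]/[HCO3⁻])
log₁₀(0.0195) = -1.710
pH = 6.01 − (-1.710) = 7.72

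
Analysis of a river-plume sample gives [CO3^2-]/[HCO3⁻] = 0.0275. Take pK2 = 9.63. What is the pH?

From K2 = [H⁺][CO3^2-]/[HCO3⁻]:  pH = pK2 + log₁₀([CO3^2-]/[HCO3⁻])
log₁₀(0.0275) = -1.561
pH = 9.63 + (-1.561) = 8.07

pH = 8.07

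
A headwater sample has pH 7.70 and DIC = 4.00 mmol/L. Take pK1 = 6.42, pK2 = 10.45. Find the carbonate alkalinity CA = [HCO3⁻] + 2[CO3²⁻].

CA = [HCO3⁻] + 2[CO3²⁻] = (α₁ + 2α₂)·DIC
At pH 7.70: [H⁺]/K1 = 10^-1.28 = 0.052481, K2/[H⁺] = 10^-2.75 = 0.0017783
α₁ = 1/(1 + 0.052481 + 0.0017783) = 1/1.0543 = 0.9485; α₂ = α₁·K2/[H⁺] = 0.001687
α₁ + 2α₂ = 0.9519
CA = 0.9519 × 4.00 = 3.81 mmol/L

CA = 3.81 mmol/L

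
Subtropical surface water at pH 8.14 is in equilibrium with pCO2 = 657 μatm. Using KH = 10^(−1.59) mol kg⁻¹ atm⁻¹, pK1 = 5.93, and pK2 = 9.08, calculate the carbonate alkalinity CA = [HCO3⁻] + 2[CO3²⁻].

CA = 3.37 mmol/kg

[CO2*] = KH · pCO2 = 10^(−1.59) × 657×10^-6 = 1.689×10^-5 mol/kg
α₀ = 1/(1 + K1/[H⁺] + K1K2/[H⁺]²) = 1/(1 + 10^+2.21 + 10^+1.27) = 0.005500
DIC = [CO2*]/α₀ = 1.689×10^-5 / 0.005500 = 3.070 mmol/kg
CA = (α₁ + 2α₂)·DIC = (0.8921 + 2×0.1024) × 3.070 = 3.37 mmol/kg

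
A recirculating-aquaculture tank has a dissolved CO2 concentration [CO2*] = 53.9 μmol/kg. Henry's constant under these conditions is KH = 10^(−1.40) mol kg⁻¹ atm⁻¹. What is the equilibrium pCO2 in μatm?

pCO2 = 1350 μatm

KH = 10^(−1.40) = 3.981×10^-2 mol kg⁻¹ atm⁻¹
pCO2 = [CO2*]/KH = 53.9×10^-6 / 3.981×10^-2 = 1.35×10^-3 atm = 1350 μatm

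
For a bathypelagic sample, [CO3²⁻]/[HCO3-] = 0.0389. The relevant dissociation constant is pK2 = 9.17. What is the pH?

From K2 = [H⁺][CO3²⁻]/[HCO3-]:  pH = pK2 + log₁₀([CO3²⁻]/[HCO3-])
log₁₀(0.0389) = -1.410
pH = 9.17 + (-1.410) = 7.76

pH = 7.76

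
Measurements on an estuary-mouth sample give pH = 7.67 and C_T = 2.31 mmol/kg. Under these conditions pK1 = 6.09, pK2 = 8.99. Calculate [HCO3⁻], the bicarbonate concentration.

α₁ = 1 / (1 + [H⁺]/K1 + K2/[H⁺]) = 1 / (1 + 10^-1.58 + 10^-1.32)
   = 1 / (1 + 0.026303 + 0.047863) = 1/1.0742 = 0.9310
[HCO3⁻] = α₁ × DIC = 0.9310 × 2.31 = 2.15 mmol/kg

[HCO3⁻] = 2.15 mmol/kg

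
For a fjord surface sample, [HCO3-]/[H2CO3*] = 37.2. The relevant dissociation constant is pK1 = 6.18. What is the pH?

pH = 7.75

From K1 = [H⁺][HCO3-]/[H2CO3*]:  pH = pK1 + log₁₀([HCO3-]/[H2CO3*])
log₁₀(37.2) = +1.571
pH = 6.18 + (+1.571) = 7.75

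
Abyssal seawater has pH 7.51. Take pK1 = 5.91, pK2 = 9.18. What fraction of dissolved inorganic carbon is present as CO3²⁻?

α₂ = 1 / (1 + [H⁺]/K2 + [H⁺]²/(K1K2)) = 1 / (1 + 10^+1.67 + 10^+0.07)
   = 1 / (1 + 46.774 + 1.1749) = 1/48.948 = 0.02043

α₂ = 0.0204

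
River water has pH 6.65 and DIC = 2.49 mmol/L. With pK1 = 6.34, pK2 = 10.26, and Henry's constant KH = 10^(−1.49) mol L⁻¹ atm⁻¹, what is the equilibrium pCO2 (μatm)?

α₀ = 1 / (1 + K1/[H⁺] + K1K2/[H⁺]²) = 1 / (1 + 10^+0.31 + 10^-3.30)
   = 1 / (1 + 2.0417 + 0.00050119) = 1/3.0422 = 0.3287
[CO2*] = α₀ × DIC = 0.3287 × 2.49 = 0.8185 mmol/L
pCO2 = [CO2*]/KH = 8.185×10^-4 / 3.236×10^-2 = 2.53×10^4 μatm

pCO2 = 2.53×10^4 μatm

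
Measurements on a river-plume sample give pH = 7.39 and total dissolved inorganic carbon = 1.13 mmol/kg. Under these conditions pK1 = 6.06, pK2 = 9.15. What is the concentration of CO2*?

α₀ = 1 / (1 + K1/[H⁺] + K1K2/[H⁺]²) = 1 / (1 + 10^+1.33 + 10^-0.43)
   = 1 / (1 + 21.380 + 0.37154) = 1/22.751 = 0.04395
[CO2*] = α₀ × DIC = 0.04395 × 1.13 = 0.0497 mmol/kg

[CO2*] = 0.0497 mmol/kg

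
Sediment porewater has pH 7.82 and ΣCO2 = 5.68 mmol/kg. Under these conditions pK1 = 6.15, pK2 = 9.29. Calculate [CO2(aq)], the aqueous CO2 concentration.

[CO2*] = 0.115 mmol/kg

α₀ = 1 / (1 + K1/[H⁺] + K1K2/[H⁺]²) = 1 / (1 + 10^+1.67 + 10^+0.20)
   = 1 / (1 + 46.774 + 1.5849) = 1/49.358 = 0.02026
[CO2*] = α₀ × DIC = 0.02026 × 5.68 = 0.115 mmol/kg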